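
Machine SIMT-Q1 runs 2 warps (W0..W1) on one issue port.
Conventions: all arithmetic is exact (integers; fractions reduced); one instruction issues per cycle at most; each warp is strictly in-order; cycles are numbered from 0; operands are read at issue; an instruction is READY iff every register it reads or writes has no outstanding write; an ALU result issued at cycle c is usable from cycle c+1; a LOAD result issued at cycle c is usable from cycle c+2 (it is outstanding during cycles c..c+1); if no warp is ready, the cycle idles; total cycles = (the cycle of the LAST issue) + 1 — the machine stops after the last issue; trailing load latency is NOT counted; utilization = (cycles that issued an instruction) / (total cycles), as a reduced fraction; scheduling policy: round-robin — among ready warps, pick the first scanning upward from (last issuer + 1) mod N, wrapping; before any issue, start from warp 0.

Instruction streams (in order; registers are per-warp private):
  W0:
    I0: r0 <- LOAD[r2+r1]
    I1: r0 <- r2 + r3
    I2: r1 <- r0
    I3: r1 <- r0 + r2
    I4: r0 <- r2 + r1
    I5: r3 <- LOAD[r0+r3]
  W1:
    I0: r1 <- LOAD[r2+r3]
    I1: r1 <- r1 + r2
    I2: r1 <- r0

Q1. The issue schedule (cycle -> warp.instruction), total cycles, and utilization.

cycle 0: W0.I0
cycle 1: W1.I0
cycle 2: W0.I1
cycle 3: W1.I1
cycle 4: W0.I2
cycle 5: W1.I2
cycle 6: W0.I3
cycle 7: W0.I4
cycle 8: W0.I5

Answer: 9 cycles, utilization 1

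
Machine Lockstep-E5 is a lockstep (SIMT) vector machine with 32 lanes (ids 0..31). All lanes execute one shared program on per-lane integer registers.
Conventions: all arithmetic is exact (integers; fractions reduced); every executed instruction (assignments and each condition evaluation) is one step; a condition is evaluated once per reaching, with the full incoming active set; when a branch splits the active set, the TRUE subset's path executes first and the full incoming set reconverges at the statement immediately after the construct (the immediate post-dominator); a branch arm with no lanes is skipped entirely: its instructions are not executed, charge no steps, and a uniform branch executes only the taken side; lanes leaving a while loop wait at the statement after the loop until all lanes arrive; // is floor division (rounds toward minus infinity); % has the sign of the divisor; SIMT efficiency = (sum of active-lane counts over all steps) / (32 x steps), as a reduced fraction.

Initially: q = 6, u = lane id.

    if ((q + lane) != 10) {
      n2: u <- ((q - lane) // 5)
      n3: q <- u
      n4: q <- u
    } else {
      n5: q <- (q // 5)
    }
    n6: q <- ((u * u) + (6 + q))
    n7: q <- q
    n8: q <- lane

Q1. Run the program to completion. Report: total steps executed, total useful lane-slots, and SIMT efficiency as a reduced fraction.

Answer: 8 steps, 222 useful, 111/128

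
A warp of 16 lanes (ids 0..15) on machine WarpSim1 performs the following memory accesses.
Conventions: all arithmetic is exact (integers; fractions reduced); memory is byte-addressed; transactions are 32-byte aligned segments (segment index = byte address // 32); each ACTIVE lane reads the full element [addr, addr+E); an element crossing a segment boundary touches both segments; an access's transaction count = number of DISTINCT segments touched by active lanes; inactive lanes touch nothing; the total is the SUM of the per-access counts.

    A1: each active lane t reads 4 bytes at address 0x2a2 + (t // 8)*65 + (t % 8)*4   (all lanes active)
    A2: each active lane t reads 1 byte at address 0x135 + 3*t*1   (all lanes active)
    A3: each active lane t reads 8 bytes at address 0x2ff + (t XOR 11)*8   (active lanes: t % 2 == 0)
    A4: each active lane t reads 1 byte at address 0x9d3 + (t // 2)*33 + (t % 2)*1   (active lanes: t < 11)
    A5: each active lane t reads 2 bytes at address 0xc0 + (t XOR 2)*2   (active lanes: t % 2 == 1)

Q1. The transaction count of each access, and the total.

A1: 4 transactions
A2: 3 transactions
A3: 4 transactions
A4: 6 transactions
A5: 1 transaction

Answer: 4,3,4,6,1; total 18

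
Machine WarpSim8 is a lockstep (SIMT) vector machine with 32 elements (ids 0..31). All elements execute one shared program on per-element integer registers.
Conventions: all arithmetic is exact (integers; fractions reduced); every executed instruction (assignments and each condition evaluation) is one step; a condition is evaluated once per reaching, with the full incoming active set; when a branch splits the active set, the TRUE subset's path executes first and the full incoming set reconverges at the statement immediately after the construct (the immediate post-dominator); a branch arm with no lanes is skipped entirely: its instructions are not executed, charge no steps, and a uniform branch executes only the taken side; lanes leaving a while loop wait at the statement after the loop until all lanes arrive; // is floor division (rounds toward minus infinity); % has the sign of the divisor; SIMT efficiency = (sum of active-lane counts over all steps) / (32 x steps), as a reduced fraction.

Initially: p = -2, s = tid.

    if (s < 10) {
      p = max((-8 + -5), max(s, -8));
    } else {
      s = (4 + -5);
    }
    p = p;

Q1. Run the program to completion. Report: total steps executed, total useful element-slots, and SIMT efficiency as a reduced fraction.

Answer: 4 steps, 96 useful, 3/4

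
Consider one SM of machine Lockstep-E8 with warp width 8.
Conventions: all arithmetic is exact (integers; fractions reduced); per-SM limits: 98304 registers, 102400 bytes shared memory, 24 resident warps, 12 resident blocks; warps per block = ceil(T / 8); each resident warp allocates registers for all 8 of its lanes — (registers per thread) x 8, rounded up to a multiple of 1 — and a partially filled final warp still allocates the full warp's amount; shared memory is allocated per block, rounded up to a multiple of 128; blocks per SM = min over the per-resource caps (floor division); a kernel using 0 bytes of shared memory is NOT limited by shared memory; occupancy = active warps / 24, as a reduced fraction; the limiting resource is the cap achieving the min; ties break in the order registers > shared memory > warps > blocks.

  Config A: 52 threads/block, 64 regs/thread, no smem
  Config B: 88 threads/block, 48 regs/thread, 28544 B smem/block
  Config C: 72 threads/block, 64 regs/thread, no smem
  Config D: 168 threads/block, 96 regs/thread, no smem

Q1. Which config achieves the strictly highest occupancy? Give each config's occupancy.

occupancies: A 7/8, B 11/12, C 3/4, D 7/8

Answer: B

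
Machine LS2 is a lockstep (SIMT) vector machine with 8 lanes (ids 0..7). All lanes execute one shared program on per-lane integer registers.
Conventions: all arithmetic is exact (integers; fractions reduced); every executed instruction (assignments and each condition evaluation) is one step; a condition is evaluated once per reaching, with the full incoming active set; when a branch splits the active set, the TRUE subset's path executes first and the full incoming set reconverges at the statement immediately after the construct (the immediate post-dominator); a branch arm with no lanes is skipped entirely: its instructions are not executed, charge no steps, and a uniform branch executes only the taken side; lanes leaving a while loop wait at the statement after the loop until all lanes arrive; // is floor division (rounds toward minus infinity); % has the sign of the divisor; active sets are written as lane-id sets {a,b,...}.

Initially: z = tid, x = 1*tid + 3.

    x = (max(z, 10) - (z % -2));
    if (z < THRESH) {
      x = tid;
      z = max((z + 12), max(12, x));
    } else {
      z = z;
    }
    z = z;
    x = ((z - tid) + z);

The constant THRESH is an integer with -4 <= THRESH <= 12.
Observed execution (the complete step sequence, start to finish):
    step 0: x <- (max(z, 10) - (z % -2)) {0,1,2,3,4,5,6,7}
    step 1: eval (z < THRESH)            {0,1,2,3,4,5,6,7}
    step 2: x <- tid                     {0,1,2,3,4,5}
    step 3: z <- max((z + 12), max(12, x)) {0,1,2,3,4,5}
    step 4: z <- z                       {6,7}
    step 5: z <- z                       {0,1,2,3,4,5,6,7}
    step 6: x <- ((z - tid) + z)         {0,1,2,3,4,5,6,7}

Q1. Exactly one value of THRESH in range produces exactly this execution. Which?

Answer: THRESH = 6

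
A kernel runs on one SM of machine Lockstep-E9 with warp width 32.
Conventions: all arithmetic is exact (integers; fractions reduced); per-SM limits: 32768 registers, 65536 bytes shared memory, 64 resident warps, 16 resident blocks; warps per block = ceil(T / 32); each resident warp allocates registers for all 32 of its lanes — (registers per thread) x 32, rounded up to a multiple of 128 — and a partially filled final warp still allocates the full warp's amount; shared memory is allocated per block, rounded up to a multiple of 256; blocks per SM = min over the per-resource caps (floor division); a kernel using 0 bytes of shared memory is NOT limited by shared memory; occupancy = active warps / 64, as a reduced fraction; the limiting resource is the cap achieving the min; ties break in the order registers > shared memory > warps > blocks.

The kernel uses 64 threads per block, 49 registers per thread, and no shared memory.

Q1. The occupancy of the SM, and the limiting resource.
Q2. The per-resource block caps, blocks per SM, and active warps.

Answer: occupancy 9/32, limited by registers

registers: 9 blocks
shared memory: no limit (kernel uses none)
warps: 32 blocks
blocks: 16 blocks

Answer: 9 blocks, 18 active warps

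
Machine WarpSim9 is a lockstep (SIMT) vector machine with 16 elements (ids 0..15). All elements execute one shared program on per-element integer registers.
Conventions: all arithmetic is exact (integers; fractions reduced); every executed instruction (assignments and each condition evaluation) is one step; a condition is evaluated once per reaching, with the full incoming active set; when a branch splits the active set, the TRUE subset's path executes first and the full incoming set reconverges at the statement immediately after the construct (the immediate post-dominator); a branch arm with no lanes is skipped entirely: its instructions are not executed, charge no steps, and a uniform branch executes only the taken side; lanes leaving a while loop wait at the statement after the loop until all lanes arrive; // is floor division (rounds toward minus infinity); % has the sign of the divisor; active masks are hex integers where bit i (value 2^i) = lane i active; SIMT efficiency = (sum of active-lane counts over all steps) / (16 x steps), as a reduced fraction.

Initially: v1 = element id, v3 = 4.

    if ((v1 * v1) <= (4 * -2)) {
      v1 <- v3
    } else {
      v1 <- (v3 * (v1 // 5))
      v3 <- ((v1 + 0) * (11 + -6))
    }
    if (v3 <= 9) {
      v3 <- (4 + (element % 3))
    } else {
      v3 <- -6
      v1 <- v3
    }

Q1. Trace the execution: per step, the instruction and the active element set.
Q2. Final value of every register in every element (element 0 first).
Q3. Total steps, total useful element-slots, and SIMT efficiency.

step 0: eval ((v1 * v1) <= (4 * -2)) 0xffff
step 1: v1 <- (v3 * (v1 // 5))       0xffff
step 2: v3 <- ((v1 + 0) * (11 + -6)) 0xffff
step 3: eval (v3 <= 9)               0xffff
step 4: v3 <- (4 + (element % 3))    0x001f
step 5: v3 <- -6                     0xffe0
step 6: v1 <- v3                     0xffe0

Answer: 7 steps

v1: 0,0,0,0,0,-6,-6,-6,-6,-6,-6,-6,-6,-6,-6,-6
v3: 4,5,6,4,5,-6,-6,-6,-6,-6,-6,-6,-6,-6,-6,-6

steps = 7; useful = 91; efficiency = 91/112 = 13/16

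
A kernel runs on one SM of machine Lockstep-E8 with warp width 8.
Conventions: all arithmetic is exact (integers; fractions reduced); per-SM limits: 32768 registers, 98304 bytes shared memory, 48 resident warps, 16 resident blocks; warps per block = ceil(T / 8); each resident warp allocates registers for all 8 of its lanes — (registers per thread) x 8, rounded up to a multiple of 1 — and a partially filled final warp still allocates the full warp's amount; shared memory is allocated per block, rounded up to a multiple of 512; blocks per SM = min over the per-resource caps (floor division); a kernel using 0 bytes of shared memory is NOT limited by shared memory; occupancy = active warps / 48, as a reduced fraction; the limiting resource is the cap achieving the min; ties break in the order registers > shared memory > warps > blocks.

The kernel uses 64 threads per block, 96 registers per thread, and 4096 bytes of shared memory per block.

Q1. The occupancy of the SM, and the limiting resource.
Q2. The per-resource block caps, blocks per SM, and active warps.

Answer: occupancy 5/6, limited by registers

registers: 5 blocks
shared memory: 24 blocks
warps: 6 blocks
blocks: 16 blocks

Answer: 5 blocks, 40 active warps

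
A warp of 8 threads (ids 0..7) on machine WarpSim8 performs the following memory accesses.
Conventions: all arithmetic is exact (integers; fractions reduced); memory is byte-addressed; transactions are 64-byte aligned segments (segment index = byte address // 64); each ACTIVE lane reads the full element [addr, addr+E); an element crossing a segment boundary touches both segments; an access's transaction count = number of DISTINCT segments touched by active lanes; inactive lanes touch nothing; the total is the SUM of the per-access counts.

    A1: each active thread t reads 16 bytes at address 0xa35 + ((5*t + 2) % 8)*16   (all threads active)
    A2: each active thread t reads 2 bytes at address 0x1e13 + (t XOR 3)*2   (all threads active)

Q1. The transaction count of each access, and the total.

A1: 3 transactions
A2: 1 transaction

Answer: 3,1; total 4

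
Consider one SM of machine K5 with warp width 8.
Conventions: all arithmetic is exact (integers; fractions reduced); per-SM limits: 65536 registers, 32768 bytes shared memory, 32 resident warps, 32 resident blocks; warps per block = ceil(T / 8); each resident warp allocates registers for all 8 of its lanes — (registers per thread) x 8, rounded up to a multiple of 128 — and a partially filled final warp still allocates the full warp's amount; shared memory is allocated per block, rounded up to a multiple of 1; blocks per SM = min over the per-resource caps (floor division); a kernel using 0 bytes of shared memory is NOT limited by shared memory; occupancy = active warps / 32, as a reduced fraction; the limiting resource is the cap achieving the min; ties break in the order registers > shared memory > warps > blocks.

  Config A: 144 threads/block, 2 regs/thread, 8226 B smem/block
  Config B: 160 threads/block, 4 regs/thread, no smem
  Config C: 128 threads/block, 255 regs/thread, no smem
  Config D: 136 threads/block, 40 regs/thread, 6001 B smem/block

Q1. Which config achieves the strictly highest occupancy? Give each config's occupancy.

occupancies: A 9/16, B 5/8, C 1, D 17/32

Answer: C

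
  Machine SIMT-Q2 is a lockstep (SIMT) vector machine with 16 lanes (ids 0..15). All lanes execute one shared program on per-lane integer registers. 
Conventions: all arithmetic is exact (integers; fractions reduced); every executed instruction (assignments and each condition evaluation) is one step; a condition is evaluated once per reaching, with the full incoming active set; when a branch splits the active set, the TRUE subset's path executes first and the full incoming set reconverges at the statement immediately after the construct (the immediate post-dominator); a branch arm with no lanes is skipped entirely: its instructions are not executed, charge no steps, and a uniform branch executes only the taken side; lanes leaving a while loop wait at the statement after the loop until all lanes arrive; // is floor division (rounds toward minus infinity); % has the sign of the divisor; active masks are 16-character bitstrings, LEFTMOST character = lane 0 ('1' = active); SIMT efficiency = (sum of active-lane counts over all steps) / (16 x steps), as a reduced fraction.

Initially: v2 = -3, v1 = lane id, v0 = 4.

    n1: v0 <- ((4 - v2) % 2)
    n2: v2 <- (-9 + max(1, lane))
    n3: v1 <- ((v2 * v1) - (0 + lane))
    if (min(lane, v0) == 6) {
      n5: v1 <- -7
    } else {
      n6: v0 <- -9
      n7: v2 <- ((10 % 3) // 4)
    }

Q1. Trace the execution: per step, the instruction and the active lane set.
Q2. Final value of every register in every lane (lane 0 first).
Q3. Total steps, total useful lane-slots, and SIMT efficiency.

step 0: v0 <- ((4 - v2) % 2)         1111111111111111
step 1: v2 <- (-9 + max(1, lane))    1111111111111111
step 2: v1 <- ((v2 * v1) - (0 + lane)) 1111111111111111
step 3: eval (min(lane, v0) == 6)    1111111111111111
step 4: v0 <- -9                     1111111111111111
step 5: v2 <- ((10 % 3) // 4)        1111111111111111

Answer: 6 steps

v2: 0,0,0,0,0,0,0,0,0,0,0,0,0,0,0,0
v1: 0,-9,-16,-21,-24,-25,-24,-21,-16,-9,0,11,24,39,56,75
v0: -9,-9,-9,-9,-9,-9,-9,-9,-9,-9,-9,-9,-9,-9,-9,-9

steps = 6; useful = 96; efficiency = 96/96 = 1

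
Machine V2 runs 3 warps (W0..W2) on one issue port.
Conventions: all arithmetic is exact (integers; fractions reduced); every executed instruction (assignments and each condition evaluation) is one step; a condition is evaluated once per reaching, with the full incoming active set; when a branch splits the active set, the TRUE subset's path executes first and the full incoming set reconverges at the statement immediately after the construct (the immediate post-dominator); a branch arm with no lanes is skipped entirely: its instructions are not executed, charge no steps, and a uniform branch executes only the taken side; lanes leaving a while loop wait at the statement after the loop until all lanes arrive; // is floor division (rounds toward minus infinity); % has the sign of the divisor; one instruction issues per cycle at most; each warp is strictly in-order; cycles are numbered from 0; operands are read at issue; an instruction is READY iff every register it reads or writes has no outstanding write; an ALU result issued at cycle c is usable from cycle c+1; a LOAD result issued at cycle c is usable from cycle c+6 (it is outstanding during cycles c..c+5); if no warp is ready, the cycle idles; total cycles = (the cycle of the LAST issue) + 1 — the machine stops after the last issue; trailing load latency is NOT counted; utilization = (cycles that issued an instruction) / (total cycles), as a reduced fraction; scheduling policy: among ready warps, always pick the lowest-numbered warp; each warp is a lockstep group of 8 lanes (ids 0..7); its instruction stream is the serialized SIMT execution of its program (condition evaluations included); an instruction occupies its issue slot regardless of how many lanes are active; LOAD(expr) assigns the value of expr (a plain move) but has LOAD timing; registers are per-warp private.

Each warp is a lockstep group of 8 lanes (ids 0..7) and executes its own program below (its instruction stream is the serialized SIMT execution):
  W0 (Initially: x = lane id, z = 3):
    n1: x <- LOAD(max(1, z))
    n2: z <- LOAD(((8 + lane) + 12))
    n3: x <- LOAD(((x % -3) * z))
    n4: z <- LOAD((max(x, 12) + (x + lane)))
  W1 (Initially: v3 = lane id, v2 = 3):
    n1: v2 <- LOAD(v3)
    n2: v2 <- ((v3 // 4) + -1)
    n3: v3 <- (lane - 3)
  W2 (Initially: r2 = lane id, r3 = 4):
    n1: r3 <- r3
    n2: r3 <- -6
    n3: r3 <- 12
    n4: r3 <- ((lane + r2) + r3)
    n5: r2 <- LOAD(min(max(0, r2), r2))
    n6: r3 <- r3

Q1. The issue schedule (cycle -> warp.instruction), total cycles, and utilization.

cycle 0: W0.I0
cycle 1: W0.I1
cycle 2: W1.I0
cycle 3: W2.I0
cycle 4: W2.I1
cycle 5: W2.I2
cycle 6: W2.I3
cycle 7: W0.I2
cycle 8: W1.I1
cycle 9: W1.I2
cycle 10: W2.I4
cycle 11: W2.I5
cycle 12: idle
cycle 13: W0.I3

Answer: 14 cycles, utilization 13/14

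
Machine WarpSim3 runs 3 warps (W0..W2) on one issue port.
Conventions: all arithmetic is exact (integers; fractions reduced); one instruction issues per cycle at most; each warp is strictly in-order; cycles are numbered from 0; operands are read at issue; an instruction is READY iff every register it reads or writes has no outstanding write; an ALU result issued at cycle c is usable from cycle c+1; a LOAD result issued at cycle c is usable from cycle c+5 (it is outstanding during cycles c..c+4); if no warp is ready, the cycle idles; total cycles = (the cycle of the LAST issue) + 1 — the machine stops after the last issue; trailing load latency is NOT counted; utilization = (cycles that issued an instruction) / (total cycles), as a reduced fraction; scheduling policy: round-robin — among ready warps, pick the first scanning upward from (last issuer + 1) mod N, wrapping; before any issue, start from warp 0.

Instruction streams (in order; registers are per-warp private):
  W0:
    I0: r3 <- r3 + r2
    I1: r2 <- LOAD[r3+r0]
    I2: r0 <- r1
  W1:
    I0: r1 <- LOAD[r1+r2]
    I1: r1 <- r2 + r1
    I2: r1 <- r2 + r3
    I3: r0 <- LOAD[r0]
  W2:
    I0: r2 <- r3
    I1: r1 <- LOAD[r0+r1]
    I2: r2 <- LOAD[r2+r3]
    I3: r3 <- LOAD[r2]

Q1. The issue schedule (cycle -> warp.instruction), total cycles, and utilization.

cycle 0: W0.I0
cycle 1: W1.I0
cycle 2: W2.I0
cycle 3: W0.I1
cycle 4: W2.I1
cycle 5: W0.I2
cycle 6: W1.I1
cycle 7: W2.I2
cycle 8: W1.I2
cycle 9: W1.I3
cycle 10: idle
cycle 11: idle
cycle 12: W2.I3

Answer: 13 cycles, utilization 11/13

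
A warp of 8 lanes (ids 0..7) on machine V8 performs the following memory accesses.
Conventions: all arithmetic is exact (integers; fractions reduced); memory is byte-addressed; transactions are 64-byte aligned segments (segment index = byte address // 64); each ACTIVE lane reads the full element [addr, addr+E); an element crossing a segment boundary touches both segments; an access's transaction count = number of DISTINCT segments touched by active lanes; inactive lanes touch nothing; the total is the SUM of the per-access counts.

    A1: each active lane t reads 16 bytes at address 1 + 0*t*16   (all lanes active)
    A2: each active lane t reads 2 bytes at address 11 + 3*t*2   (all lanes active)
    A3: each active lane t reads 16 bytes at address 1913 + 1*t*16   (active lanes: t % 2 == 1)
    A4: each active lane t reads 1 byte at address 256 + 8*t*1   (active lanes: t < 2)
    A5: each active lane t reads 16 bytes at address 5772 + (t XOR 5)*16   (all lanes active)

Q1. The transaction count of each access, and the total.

A1: 1 transaction
A2: 1 transaction
A3: 2 transactions
A4: 1 transaction
A5: 3 transactions

Answer: 1,1,2,1,3; total 8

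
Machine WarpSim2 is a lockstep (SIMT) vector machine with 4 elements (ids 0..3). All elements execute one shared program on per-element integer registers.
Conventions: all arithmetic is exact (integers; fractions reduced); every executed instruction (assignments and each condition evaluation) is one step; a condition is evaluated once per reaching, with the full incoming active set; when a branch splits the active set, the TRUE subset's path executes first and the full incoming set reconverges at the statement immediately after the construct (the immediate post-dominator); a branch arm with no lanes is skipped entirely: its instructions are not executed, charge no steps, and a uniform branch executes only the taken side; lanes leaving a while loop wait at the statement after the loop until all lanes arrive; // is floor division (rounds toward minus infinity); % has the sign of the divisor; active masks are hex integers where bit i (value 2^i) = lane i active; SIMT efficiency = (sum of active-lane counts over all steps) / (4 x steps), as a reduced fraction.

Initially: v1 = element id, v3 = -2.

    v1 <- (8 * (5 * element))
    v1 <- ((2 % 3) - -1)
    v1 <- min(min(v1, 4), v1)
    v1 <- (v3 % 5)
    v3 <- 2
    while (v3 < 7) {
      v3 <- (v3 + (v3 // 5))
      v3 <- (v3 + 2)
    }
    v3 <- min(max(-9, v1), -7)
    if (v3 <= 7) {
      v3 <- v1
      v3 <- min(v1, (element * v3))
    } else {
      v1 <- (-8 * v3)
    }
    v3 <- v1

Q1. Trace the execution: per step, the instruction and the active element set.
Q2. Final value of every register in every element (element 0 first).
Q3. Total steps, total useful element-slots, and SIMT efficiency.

step 0: v1 <- (8 * (5 * element))    0xf
step 1: v1 <- ((2 % 3) - -1)         0xf
step 2: v1 <- min(min(v1, 4), v1)    0xf
step 3: v1 <- (v3 % 5)               0xf
step 4: v3 <- 2                      0xf
step 5: eval (v3 < 7)                0xf
step 6: v3 <- (v3 + (v3 // 5))       0xf
step 7: v3 <- (v3 + 2)               0xf
step 8: eval (v3 < 7)                0xf
step 9: v3 <- (v3 + (v3 // 5))       0xf
step 10: v3 <- (v3 + 2)               0xf
step 11: eval (v3 < 7)                0xf
step 12: v3 <- (v3 + (v3 // 5))       0xf
step 13: v3 <- (v3 + 2)               0xf
step 14: eval (v3 < 7)                0xf
step 15: v3 <- min(max(-9, v1), -7)   0xf
step 16: eval (v3 <= 7)               0xf
step 17: v3 <- v1                     0xf
step 18: v3 <- min(v1, (element * v3)) 0xf
step 19: v3 <- v1                     0xf

Answer: 20 steps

v1: 3,3,3,3
v3: 3,3,3,3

steps = 20; useful = 80; efficiency = 80/80 = 1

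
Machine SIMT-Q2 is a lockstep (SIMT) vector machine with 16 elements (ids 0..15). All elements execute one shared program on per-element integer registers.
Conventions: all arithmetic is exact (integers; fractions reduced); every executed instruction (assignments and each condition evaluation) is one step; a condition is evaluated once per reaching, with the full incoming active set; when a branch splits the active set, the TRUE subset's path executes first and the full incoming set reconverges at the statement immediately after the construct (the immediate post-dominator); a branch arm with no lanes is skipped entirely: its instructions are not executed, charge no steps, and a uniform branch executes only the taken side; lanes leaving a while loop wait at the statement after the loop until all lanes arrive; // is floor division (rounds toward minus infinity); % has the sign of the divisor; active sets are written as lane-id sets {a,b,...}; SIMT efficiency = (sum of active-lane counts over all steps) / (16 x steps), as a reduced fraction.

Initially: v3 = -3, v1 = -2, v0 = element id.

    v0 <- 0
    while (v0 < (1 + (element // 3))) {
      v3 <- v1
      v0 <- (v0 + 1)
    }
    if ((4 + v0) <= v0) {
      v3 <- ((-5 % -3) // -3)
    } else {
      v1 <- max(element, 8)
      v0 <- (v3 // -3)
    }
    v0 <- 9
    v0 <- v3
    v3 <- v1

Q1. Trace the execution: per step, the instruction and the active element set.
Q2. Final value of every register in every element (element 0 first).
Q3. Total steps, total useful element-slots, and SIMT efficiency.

step 0: v0 <- 0                      {0,1,2,3,4,5,6,7,8,9,10,11,12,13,14,15}
step 1: eval (v0 < (1 + (element // 3))) {0,1,2,3,4,5,6,7,8,9,10,11,12,13,14,15}
step 2: v3 <- v1                     {0,1,2,3,4,5,6,7,8,9,10,11,12,13,14,15}
step 3: v0 <- (v0 + 1)               {0,1,2,3,4,5,6,7,8,9,10,11,12,13,14,15}
step 4: eval (v0 < (1 + (element // 3))) {0,1,2,3,4,5,6,7,8,9,10,11,12,13,14,15}
step 5: v3 <- v1                     {3,4,5,6,7,8,9,10,11,12,13,14,15}
step 6: v0 <- (v0 + 1)               {3,4,5,6,7,8,9,10,11,12,13,14,15}
step 7: eval (v0 < (1 + (element // 3))) {3,4,5,6,7,8,9,10,11,12,13,14,15}
step 8: v3 <- v1                     {6,7,8,9,10,11,12,13,14,15}
step 9: v0 <- (v0 + 1)               {6,7,8,9,10,11,12,13,14,15}
step 10: eval (v0 < (1 + (element // 3))) {6,7,8,9,10,11,12,13,14,15}
step 11: v3 <- v1                     {9,10,11,12,13,14,15}
step 12: v0 <- (v0 + 1)               {9,10,11,12,13,14,15}
step 13: eval (v0 < (1 + (element // 3))) {9,10,11,12,13,14,15}
step 14: v3 <- v1                     {12,13,14,15}
step 15: v0 <- (v0 + 1)               {12,13,14,15}
step 16: eval (v0 < (1 + (element // 3))) {12,13,14,15}
step 17: v3 <- v1                     {15}
step 18: v0 <- (v0 + 1)               {15}
step 19: eval (v0 < (1 + (element // 3))) {15}
step 20: eval ((4 + v0) <= v0)        {0,1,2,3,4,5,6,7,8,9,10,11,12,13,14,15}
step 21: v1 <- max(element, 8)        {0,1,2,3,4,5,6,7,8,9,10,11,12,13,14,15}
step 22: v0 <- (v3 // -3)             {0,1,2,3,4,5,6,7,8,9,10,11,12,13,14,15}
step 23: v0 <- 9                      {0,1,2,3,4,5,6,7,8,9,10,11,12,13,14,15}
step 24: v0 <- v3                     {0,1,2,3,4,5,6,7,8,9,10,11,12,13,14,15}
step 25: v3 <- v1                     {0,1,2,3,4,5,6,7,8,9,10,11,12,13,14,15}

Answer: 26 steps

v3: 8,8,8,8,8,8,8,8,8,9,10,11,12,13,14,15
v1: 8,8,8,8,8,8,8,8,8,9,10,11,12,13,14,15
v0: -2,-2,-2,-2,-2,-2,-2,-2,-2,-2,-2,-2,-2,-2,-2,-2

steps = 26; useful = 281; efficiency = 281/416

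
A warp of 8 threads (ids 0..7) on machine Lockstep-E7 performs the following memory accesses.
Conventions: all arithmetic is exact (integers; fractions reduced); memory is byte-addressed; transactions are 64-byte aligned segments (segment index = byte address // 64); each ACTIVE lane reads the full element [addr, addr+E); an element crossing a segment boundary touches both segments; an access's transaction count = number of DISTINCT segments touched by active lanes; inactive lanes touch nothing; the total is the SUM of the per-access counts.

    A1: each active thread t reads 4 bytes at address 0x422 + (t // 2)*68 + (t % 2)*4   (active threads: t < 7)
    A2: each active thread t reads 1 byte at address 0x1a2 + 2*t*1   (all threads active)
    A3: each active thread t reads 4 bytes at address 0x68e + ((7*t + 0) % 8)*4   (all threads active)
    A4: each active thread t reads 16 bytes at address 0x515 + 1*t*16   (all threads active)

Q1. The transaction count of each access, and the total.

A1: 4 transactions
A2: 1 transaction
A3: 1 transaction
A4: 3 transactions

Answer: 4,1,1,3; total 9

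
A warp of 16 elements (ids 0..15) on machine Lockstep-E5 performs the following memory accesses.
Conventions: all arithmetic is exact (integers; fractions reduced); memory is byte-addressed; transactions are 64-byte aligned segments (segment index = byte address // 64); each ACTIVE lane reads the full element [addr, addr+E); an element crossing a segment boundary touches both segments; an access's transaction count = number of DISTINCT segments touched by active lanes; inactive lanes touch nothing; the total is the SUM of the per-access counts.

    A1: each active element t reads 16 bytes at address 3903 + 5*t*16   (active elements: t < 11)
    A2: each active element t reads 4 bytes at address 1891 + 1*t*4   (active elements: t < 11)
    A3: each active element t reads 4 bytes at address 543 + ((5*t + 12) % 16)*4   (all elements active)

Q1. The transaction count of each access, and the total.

A1: 14 transactions
A2: 2 transactions
A3: 2 transactions

Answer: 14,2,2; total 18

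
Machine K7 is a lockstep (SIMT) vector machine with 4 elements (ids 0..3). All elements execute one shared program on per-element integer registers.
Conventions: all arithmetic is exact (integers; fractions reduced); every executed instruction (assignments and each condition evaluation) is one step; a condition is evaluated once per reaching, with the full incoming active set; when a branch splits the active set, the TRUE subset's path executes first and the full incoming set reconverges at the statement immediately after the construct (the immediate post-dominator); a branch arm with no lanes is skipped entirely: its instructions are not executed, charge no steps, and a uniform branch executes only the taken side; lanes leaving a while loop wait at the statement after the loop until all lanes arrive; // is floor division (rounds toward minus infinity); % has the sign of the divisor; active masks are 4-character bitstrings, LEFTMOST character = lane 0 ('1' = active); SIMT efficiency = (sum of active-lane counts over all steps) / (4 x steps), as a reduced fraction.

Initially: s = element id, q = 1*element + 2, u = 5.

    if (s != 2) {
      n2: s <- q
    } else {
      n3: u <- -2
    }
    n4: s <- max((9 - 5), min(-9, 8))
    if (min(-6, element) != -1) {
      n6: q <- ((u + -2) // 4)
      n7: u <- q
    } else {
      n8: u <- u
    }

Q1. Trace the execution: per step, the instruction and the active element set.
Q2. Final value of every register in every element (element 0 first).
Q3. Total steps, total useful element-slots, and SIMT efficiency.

step 0: eval (s != 2)                1111
step 1: s <- q                       1101
step 2: u <- -2                      0010
step 3: s <- max((9 - 5), min(-9, 8)) 1111
step 4: eval (min(-6, element) != -1) 1111
step 5: q <- ((u + -2) // 4)         1111
step 6: u <- q                       1111

Answer: 7 steps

s: 4,4,4,4
q: 0,0,-1,0
u: 0,0,-1,0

steps = 7; useful = 24; efficiency = 24/28 = 6/7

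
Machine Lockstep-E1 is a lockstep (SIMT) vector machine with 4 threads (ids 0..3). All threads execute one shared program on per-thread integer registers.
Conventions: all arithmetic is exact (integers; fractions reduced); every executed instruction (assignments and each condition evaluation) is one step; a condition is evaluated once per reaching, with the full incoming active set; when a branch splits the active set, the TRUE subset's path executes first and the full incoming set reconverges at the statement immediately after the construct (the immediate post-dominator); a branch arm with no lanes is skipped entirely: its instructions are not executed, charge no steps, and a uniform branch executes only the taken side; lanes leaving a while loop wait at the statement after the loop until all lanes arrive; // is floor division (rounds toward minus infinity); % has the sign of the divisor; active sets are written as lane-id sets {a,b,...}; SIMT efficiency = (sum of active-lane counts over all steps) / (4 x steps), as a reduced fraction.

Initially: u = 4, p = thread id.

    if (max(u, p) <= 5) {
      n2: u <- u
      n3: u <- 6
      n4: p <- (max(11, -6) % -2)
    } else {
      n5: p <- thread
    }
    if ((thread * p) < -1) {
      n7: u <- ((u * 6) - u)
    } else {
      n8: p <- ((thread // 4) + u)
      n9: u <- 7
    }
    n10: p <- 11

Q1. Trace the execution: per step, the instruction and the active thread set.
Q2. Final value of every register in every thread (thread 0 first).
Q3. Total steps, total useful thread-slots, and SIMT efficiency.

step 0: eval (max(u, p) <= 5)        {0,1,2,3}
step 1: u <- u                       {0,1,2,3}
step 2: u <- 6                       {0,1,2,3}
step 3: p <- (max(11, -6) % -2)      {0,1,2,3}
step 4: eval ((thread * p) < -1)     {0,1,2,3}
step 5: u <- ((u * 6) - u)           {2,3}
step 6: p <- ((thread // 4) + u)     {0,1}
step 7: u <- 7                       {0,1}
step 8: p <- 11                      {0,1,2,3}

Answer: 9 steps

u: 7,7,30,30
p: 11,11,11,11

steps = 9; useful = 30; efficiency = 30/36 = 5/6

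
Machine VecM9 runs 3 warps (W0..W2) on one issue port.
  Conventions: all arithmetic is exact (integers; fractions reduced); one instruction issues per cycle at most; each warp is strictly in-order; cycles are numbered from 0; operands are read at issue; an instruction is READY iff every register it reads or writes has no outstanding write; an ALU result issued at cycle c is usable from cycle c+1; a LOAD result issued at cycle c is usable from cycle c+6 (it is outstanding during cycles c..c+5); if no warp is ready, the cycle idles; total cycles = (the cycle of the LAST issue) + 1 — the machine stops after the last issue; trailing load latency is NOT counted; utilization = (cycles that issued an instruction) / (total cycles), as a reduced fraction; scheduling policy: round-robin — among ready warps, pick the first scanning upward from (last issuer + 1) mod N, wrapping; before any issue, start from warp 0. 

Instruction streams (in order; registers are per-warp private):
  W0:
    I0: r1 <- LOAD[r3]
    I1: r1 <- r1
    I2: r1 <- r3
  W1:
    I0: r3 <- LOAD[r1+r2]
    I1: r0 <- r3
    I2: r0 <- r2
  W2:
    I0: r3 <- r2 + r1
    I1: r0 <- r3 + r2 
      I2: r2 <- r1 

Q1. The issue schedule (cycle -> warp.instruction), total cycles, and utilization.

cycle 0: W0.I0
cycle 1: W1.I0
cycle 2: W2.I0
cycle 3: W2.I1
cycle 4: W2.I2
cycle 5: idle
cycle 6: W0.I1
cycle 7: W1.I1
cycle 8: W0.I2
cycle 9: W1.I2

Answer: 10 cycles, utilization 9/10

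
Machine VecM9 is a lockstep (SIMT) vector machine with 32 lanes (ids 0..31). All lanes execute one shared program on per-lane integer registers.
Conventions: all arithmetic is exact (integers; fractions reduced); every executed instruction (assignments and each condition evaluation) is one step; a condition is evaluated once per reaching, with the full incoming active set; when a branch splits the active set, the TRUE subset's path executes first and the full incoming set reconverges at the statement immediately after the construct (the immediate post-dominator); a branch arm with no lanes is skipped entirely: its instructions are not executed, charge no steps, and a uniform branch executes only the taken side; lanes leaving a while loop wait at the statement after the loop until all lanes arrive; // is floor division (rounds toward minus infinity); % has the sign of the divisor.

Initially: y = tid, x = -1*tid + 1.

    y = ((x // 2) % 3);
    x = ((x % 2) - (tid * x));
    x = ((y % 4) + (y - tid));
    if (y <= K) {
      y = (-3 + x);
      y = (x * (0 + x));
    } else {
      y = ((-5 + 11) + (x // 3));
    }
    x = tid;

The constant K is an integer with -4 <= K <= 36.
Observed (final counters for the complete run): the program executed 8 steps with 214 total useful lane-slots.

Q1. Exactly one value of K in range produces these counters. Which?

Answer: K = 1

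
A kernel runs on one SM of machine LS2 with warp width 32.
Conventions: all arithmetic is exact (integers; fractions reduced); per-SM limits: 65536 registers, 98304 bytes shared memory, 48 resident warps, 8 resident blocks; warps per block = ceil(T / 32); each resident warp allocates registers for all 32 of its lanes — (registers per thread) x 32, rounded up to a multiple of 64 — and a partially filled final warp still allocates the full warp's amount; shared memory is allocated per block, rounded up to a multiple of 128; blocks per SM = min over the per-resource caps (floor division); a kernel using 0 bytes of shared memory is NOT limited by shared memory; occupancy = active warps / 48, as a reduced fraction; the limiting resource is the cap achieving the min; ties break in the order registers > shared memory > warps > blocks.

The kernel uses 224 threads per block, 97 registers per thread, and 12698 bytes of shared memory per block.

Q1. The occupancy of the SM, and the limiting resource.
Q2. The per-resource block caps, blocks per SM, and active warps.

Answer: occupancy 7/24, limited by registers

registers: 2 blocks
shared memory: 7 blocks
warps: 6 blocks
blocks: 8 blocks

Answer: 2 blocks, 14 active warps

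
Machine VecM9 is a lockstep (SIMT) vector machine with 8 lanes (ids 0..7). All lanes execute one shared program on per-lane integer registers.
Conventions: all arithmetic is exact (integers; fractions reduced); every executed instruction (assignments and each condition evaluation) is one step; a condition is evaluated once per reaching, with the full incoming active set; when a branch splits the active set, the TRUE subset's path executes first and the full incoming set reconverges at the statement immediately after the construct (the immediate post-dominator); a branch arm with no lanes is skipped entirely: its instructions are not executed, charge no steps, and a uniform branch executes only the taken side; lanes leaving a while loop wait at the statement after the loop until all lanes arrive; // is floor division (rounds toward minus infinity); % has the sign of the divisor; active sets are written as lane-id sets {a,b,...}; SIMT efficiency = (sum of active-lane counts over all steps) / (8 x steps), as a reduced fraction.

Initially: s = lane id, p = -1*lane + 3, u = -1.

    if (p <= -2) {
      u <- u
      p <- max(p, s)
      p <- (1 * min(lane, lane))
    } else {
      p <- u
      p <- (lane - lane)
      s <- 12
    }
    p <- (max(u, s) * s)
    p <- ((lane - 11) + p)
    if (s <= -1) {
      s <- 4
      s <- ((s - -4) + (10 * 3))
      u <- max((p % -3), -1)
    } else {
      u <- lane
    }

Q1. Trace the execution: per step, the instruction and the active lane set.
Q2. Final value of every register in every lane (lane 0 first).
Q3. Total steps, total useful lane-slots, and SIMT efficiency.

step 0: eval (p <= -2)               {0,1,2,3,4,5,6,7}
step 1: u <- u                       {5,6,7}
step 2: p <- max(p, s)               {5,6,7}
step 3: p <- (1 * min(lane, lane))   {5,6,7}
step 4: p <- u                       {0,1,2,3,4}
step 5: p <- (lane - lane)           {0,1,2,3,4}
step 6: s <- 12                      {0,1,2,3,4}
step 7: p <- (max(u, s) * s)         {0,1,2,3,4,5,6,7}
step 8: p <- ((lane - 11) + p)       {0,1,2,3,4,5,6,7}
step 9: eval (s <= -1)               {0,1,2,3,4,5,6,7}
step 10: u <- lane                    {0,1,2,3,4,5,6,7}

Answer: 11 steps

s: 12,12,12,12,12,5,6,7
p: 133,134,135,136,137,19,31,45
u: 0,1,2,3,4,5,6,7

steps = 11; useful = 64; efficiency = 64/88 = 8/11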